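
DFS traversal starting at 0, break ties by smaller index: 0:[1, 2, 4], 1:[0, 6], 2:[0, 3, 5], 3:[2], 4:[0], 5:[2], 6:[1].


DFS stack-based: start with [0]
Visit order: [0, 1, 6, 2, 3, 5, 4]


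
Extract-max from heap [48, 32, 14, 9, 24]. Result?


Max = 48
Replace root with last, heapify down
Resulting heap: [32, 24, 14, 9]


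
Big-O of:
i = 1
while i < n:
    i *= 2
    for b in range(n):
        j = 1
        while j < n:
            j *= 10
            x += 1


Per nesting level: O(log n) * O(n) * O(log n) = O(n (log n)^2)
Complexity: O(n (log n)^2)


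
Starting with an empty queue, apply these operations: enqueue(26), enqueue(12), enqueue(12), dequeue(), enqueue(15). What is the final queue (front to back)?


enqueue(26) -> [26]
enqueue(12) -> [26, 12]
enqueue(12) -> [26, 12, 12]
dequeue() returns 26 -> [12, 12]
enqueue(15) -> [12, 12, 15]
Final queue (front to back): [12, 12, 15]


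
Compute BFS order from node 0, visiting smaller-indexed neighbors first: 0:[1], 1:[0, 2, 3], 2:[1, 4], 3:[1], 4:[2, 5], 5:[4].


BFS queue: start with [0]
Visit order: [0, 1, 2, 3, 4, 5]


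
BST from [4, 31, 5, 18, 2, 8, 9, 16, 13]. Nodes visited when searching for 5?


BST root = 4
Search for 5: compare at each node
Path: [4, 31, 5]


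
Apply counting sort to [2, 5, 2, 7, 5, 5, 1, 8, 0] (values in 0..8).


Count array: [1, 1, 2, 0, 0, 3, 0, 1, 1]
Reconstruct: [0, 1, 2, 2, 5, 5, 5, 7, 8]


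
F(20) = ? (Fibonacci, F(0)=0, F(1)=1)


F(n)=F(n-1)+F(n-2)
...F(18)=2584, F(19)=4181, F(20)=6765


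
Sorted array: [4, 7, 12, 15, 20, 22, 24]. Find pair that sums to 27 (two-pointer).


Two pointers: lo=0, hi=6
Found pair: (7, 20) summing to 27


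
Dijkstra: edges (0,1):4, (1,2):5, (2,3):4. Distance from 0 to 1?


Dijkstra from 0:
Distances: {0: 0, 1: 4, 2: 9, 3: 13}
Shortest distance to 1 = 4, path = [0, 1]


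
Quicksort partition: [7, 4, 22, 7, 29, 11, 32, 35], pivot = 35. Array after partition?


Elements <= 35 go left of pivot.
Result: [7, 4, 22, 7, 29, 11, 32, 35], pivot at index 7


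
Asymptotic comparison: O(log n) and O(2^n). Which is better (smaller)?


logarithmic grows slower than exponential
O(log n) is asymptotically smaller; O(2^n) grows faster


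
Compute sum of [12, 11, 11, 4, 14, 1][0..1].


Prefix sums: [0, 12, 23, 34, 38, 52, 53]
Sum[0..1] = prefix[2] - prefix[0] = 23 - 0 = 23


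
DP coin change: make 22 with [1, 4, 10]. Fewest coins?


dp[0]=0; dp[i]=1+min(dp[i-c] for c in coins)
...dp[17]=5, dp[18]=3, dp[19]=4, dp[20]=2, dp[21]=3, dp[22]=4
Minimum coins for 22 = 4


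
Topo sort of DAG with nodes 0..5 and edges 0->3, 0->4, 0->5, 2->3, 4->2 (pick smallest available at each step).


Kahn's algorithm, process smallest node first
Order: [0, 1, 4, 2, 3, 5]


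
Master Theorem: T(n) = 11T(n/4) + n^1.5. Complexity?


a=11, b=4, c=1.5. log_4(11)=1.730 > c=1.5. Case 1: O(n^log_b(a)) = O(n^1.730)
Complexity: O(n^1.730)


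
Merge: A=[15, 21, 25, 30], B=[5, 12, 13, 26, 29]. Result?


Compare heads, take smaller each step.
Merged: [5, 12, 13, 15, 21, 25, 26, 29, 30]


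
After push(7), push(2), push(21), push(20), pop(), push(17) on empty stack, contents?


push(7) -> [7]
push(2) -> [7, 2]
push(21) -> [7, 2, 21]
push(20) -> [7, 2, 21, 20]
pop() returns 20 -> [7, 2, 21]
push(17) -> [7, 2, 21, 17]
Final stack (bottom to top): [7, 2, 21, 17]


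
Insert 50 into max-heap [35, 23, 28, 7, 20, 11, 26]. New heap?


Append 50: [35, 23, 28, 7, 20, 11, 26, 50]
Bubble up: swap idx 7(50) with idx 3(7); swap idx 3(50) with idx 1(23); swap idx 1(50) with idx 0(35)
Result: [50, 35, 28, 23, 20, 11, 26, 7]


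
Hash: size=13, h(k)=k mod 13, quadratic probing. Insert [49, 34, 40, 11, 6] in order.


Insertions: 49->slot 10; 34->slot 8; 40->slot 1; 11->slot 11; 6->slot 6
Table: [None, 40, None, None, None, None, 6, None, 34, None, 49, 11, None]


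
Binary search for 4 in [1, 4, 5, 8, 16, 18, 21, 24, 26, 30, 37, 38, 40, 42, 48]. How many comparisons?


Search for 4:
[0,14] mid=7 arr[7]=24
[0,6] mid=3 arr[3]=8
[0,2] mid=1 arr[1]=4
Total: 3 comparisons


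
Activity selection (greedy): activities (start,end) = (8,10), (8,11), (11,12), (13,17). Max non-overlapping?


Greedy: pick earliest-ending, then skip overlaps.
Selected (3 activities): [(8, 10), (11, 12), (13, 17)]


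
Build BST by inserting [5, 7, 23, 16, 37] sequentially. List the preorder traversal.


Root = 5; build tree by BST insertion.
Preorder traversal: [5, 7, 23, 16, 37]


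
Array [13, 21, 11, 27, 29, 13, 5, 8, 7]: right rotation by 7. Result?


Right rotate by 7: [11, 27, 29, 13, 5, 8, 7, 13, 21]


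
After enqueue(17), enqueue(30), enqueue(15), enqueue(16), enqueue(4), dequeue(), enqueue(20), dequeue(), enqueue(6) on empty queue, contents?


enqueue(17) -> [17]
enqueue(30) -> [17, 30]
enqueue(15) -> [17, 30, 15]
enqueue(16) -> [17, 30, 15, 16]
enqueue(4) -> [17, 30, 15, 16, 4]
dequeue() returns 17 -> [30, 15, 16, 4]
enqueue(20) -> [30, 15, 16, 4, 20]
dequeue() returns 30 -> [15, 16, 4, 20]
enqueue(6) -> [15, 16, 4, 20, 6]
Final queue (front to back): [15, 16, 4, 20, 6]


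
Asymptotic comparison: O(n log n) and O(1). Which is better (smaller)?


constant grows slower than linearithmic
O(1) is asymptotically smaller; O(n log n) grows faster


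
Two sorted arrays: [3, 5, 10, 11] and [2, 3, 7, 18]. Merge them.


Compare heads, take smaller each step.
Merged: [2, 3, 3, 5, 7, 10, 11, 18]


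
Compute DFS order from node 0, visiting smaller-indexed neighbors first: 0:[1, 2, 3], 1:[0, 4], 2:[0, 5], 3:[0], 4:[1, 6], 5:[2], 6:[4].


DFS stack-based: start with [0]
Visit order: [0, 1, 4, 6, 2, 5, 3]


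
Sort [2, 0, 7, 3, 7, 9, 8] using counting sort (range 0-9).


Count array: [1, 0, 1, 1, 0, 0, 0, 2, 1, 1]
Reconstruct: [0, 2, 3, 7, 7, 8, 9]


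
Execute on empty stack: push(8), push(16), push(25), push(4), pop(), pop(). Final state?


push(8) -> [8]
push(16) -> [8, 16]
push(25) -> [8, 16, 25]
push(4) -> [8, 16, 25, 4]
pop() returns 4 -> [8, 16, 25]
pop() returns 25 -> [8, 16]
Final stack (bottom to top): [8, 16]


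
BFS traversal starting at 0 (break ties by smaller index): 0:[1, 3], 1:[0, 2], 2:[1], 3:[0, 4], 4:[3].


BFS queue: start with [0]
Visit order: [0, 1, 3, 2, 4]


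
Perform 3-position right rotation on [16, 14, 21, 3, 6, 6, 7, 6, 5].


Right rotate by 3: [7, 6, 5, 16, 14, 21, 3, 6, 6]


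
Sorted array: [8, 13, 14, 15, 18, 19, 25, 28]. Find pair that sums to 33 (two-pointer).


Two pointers: lo=0, hi=7
Found pair: (8, 25) summing to 33


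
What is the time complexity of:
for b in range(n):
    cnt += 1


Per nesting level: O(n) = O(n)
Complexity: O(n)


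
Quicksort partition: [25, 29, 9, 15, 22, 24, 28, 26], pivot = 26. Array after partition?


Elements <= 26 go left of pivot.
Result: [25, 9, 15, 22, 24, 26, 28, 29], pivot at index 5


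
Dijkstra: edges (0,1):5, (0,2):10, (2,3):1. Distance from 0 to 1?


Dijkstra from 0:
Distances: {0: 0, 1: 5, 2: 10, 3: 11}
Shortest distance to 1 = 5, path = [0, 1]


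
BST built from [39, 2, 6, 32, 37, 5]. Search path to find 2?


BST root = 39
Search for 2: compare at each node
Path: [39, 2]


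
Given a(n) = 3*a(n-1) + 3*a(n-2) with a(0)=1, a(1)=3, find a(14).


Build bottom-up:
...a(12)=7296561, a(13)=27663363, a(14)=3*27663363+3*7296561=104879772


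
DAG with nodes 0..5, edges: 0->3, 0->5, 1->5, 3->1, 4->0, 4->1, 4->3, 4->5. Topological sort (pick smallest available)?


Kahn's algorithm, process smallest node first
Order: [2, 4, 0, 3, 1, 5]


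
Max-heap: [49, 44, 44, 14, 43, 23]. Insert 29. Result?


Append 29: [49, 44, 44, 14, 43, 23, 29]
Bubble up: no swaps needed
Result: [49, 44, 44, 14, 43, 23, 29]


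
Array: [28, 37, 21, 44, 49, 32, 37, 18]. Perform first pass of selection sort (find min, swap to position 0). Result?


After one pass: [18, 37, 21, 44, 49, 32, 37, 28]


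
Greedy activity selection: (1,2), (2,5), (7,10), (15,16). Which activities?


Greedy: pick earliest-ending, then skip overlaps.
Selected (4 activities): [(1, 2), (2, 5), (7, 10), (15, 16)]


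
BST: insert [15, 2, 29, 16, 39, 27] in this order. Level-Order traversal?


Root = 15; build tree by BST insertion.
Level-Order traversal: [15, 2, 29, 16, 39, 27]


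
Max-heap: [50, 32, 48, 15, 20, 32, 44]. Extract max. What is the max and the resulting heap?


Max = 50
Replace root with last, heapify down
Resulting heap: [48, 32, 44, 15, 20, 32]


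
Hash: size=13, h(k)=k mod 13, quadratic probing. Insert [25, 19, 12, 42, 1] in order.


Insertions: 25->slot 12; 19->slot 6; 12->slot 0; 42->slot 3; 1->slot 1
Table: [12, 1, None, 42, None, None, 19, None, None, None, None, None, 25]


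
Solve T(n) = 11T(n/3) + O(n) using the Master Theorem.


a=11, b=3, c=1. log_3(11)=2.183 > c=1. Case 1: O(n^log_b(a)) = O(n^2.183)
Complexity: O(n^2.183)


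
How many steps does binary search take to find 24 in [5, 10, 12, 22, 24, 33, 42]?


Search for 24:
[0,6] mid=3 arr[3]=22
[4,6] mid=5 arr[5]=33
[4,4] mid=4 arr[4]=24
Total: 3 comparisons


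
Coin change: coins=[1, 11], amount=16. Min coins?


dp[0]=0; dp[i]=1+min(dp[i-c] for c in coins)
...dp[11]=1, dp[12]=2, dp[13]=3, dp[14]=4, dp[15]=5, dp[16]=6
Minimum coins for 16 = 6


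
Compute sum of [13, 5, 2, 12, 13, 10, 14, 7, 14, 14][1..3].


Prefix sums: [0, 13, 18, 20, 32, 45, 55, 69, 76, 90, 104]
Sum[1..3] = prefix[4] - prefix[1] = 32 - 13 = 19


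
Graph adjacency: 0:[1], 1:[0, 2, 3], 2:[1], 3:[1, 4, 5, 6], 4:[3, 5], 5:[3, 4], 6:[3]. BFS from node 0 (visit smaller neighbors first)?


BFS queue: start with [0]
Visit order: [0, 1, 2, 3, 4, 5, 6]


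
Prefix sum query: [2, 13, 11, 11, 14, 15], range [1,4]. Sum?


Prefix sums: [0, 2, 15, 26, 37, 51, 66]
Sum[1..4] = prefix[5] - prefix[1] = 51 - 2 = 49


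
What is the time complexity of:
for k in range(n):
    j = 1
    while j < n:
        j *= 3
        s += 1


Per nesting level: O(n) * O(log n) = O(n log n)
Complexity: O(n log n)


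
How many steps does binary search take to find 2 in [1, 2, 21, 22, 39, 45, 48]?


Search for 2:
[0,6] mid=3 arr[3]=22
[0,2] mid=1 arr[1]=2
Total: 2 comparisons


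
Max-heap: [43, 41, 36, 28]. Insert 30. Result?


Append 30: [43, 41, 36, 28, 30]
Bubble up: no swaps needed
Result: [43, 41, 36, 28, 30]


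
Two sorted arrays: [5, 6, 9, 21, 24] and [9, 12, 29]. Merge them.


Compare heads, take smaller each step.
Merged: [5, 6, 9, 9, 12, 21, 24, 29]


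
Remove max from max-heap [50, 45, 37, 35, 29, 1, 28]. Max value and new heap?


Max = 50
Replace root with last, heapify down
Resulting heap: [45, 35, 37, 28, 29, 1]


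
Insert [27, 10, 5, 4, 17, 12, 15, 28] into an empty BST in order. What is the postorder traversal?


Root = 27; build tree by BST insertion.
Postorder traversal: [4, 5, 15, 12, 17, 10, 28, 27]


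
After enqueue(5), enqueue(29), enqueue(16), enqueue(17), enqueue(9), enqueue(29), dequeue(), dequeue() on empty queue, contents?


enqueue(5) -> [5]
enqueue(29) -> [5, 29]
enqueue(16) -> [5, 29, 16]
enqueue(17) -> [5, 29, 16, 17]
enqueue(9) -> [5, 29, 16, 17, 9]
enqueue(29) -> [5, 29, 16, 17, 9, 29]
dequeue() returns 5 -> [29, 16, 17, 9, 29]
dequeue() returns 29 -> [16, 17, 9, 29]
Final queue (front to back): [16, 17, 9, 29]


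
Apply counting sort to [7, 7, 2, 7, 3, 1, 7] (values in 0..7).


Count array: [0, 1, 1, 1, 0, 0, 0, 4]
Reconstruct: [1, 2, 3, 7, 7, 7, 7]


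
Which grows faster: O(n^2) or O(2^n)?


quadratic grows slower than exponential
O(n^2) is asymptotically smaller; O(2^n) grows faster


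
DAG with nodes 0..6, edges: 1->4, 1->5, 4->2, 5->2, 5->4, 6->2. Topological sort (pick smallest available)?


Kahn's algorithm, process smallest node first
Order: [0, 1, 3, 5, 4, 6, 2]


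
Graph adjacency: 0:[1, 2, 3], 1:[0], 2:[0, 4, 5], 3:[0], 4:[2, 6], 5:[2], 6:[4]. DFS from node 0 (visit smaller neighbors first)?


DFS stack-based: start with [0]
Visit order: [0, 1, 2, 4, 6, 5, 3]


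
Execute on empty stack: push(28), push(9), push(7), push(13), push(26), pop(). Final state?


push(28) -> [28]
push(9) -> [28, 9]
push(7) -> [28, 9, 7]
push(13) -> [28, 9, 7, 13]
push(26) -> [28, 9, 7, 13, 26]
pop() returns 26 -> [28, 9, 7, 13]
Final stack (bottom to top): [28, 9, 7, 13]


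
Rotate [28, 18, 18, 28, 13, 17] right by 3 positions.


Right rotate by 3: [28, 13, 17, 28, 18, 18]


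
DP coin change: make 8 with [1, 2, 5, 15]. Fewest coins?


dp[0]=0; dp[i]=1+min(dp[i-c] for c in coins)
...dp[3]=2, dp[4]=2, dp[5]=1, dp[6]=2, dp[7]=2, dp[8]=3
Minimum coins for 8 = 3


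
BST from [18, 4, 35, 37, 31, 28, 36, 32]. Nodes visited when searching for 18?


BST root = 18
Search for 18: compare at each node
Path: [18]


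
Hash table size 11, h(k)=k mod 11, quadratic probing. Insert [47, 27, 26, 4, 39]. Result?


Insertions: 47->slot 3; 27->slot 5; 26->slot 4; 4->slot 8; 39->slot 6
Table: [None, None, None, 47, 26, 27, 39, None, 4, None, None]


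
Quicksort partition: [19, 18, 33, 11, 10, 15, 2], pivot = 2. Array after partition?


Elements <= 2 go left of pivot.
Result: [2, 18, 33, 11, 10, 15, 19], pivot at index 0


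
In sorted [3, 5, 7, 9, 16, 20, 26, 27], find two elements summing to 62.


Two pointers: lo=0, hi=7
No pair sums to 62


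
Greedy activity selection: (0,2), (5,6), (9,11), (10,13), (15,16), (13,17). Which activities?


Greedy: pick earliest-ending, then skip overlaps.
Selected (4 activities): [(0, 2), (5, 6), (9, 11), (15, 16)]


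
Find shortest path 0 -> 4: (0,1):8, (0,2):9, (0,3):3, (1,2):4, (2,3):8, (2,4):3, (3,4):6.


Dijkstra from 0:
Distances: {0: 0, 1: 8, 2: 9, 3: 3, 4: 9}
Shortest distance to 4 = 9, path = [0, 3, 4]


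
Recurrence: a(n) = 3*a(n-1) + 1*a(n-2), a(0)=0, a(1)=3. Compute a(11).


Build bottom-up:
...a(9)=38910, a(10)=128511, a(11)=3*128511+1*38910=424443


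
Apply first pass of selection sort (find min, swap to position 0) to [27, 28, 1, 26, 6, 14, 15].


After one pass: [1, 28, 27, 26, 6, 14, 15]


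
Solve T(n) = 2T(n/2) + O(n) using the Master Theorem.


a=2, b=2, c=1. log_2(2)=1 = c=1. Case 2: O(n^c log n) = O(n log n)
Complexity: O(n log n)


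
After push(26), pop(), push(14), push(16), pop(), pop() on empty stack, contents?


push(26) -> [26]
pop() returns 26 -> []
push(14) -> [14]
push(16) -> [14, 16]
pop() returns 16 -> [14]
pop() returns 14 -> []
Final stack (bottom to top): []


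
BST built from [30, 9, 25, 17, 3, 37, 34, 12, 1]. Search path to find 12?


BST root = 30
Search for 12: compare at each node
Path: [30, 9, 25, 17, 12]


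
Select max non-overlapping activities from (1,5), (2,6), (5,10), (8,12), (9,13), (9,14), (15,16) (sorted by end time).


Greedy: pick earliest-ending, then skip overlaps.
Selected (3 activities): [(1, 5), (5, 10), (15, 16)]


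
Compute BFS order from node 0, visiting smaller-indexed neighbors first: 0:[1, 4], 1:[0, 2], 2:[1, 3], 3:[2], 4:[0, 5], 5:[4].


BFS queue: start with [0]
Visit order: [0, 1, 4, 2, 5, 3]


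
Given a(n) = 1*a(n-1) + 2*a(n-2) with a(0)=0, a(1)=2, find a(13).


Build bottom-up:
...a(11)=1366, a(12)=2730, a(13)=1*2730+2*1366=5462


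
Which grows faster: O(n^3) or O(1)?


constant grows slower than cubic
O(1) is asymptotically smaller; O(n^3) grows faster


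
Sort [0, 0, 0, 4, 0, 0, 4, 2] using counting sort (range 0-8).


Count array: [5, 0, 1, 0, 2, 0, 0, 0, 0]
Reconstruct: [0, 0, 0, 0, 0, 2, 4, 4]


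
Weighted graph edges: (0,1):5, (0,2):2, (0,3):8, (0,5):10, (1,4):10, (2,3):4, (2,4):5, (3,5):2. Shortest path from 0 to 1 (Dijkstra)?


Dijkstra from 0:
Distances: {0: 0, 1: 5, 2: 2, 3: 6, 4: 7, 5: 8}
Shortest distance to 1 = 5, path = [0, 1]


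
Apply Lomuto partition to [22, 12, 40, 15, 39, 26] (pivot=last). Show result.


Elements <= 26 go left of pivot.
Result: [22, 12, 15, 26, 39, 40], pivot at index 3


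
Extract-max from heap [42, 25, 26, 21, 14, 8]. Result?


Max = 42
Replace root with last, heapify down
Resulting heap: [26, 25, 8, 21, 14]


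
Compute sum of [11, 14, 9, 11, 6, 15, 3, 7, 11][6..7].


Prefix sums: [0, 11, 25, 34, 45, 51, 66, 69, 76, 87]
Sum[6..7] = prefix[8] - prefix[6] = 76 - 66 = 10


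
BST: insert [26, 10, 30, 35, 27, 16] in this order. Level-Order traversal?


Root = 26; build tree by BST insertion.
Level-Order traversal: [26, 10, 30, 16, 27, 35]


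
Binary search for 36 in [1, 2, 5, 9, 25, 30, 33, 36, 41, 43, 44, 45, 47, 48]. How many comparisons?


Search for 36:
[0,13] mid=6 arr[6]=33
[7,13] mid=10 arr[10]=44
[7,9] mid=8 arr[8]=41
[7,7] mid=7 arr[7]=36
Total: 4 comparisons


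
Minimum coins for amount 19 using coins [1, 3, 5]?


dp[0]=0; dp[i]=1+min(dp[i-c] for c in coins)
...dp[14]=4, dp[15]=3, dp[16]=4, dp[17]=5, dp[18]=4, dp[19]=5
Minimum coins for 19 = 5


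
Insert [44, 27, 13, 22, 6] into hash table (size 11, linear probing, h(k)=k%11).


Insertions: 44->slot 0; 27->slot 5; 13->slot 2; 22->slot 1; 6->slot 6
Table: [44, 22, 13, None, None, 27, 6, None, None, None, None]


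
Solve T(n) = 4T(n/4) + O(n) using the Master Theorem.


a=4, b=4, c=1. log_4(4)=1 = c=1. Case 2: O(n^c log n) = O(n log n)
Complexity: O(n log n)


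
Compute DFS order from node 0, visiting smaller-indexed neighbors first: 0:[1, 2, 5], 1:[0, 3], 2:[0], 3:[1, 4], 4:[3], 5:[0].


DFS stack-based: start with [0]
Visit order: [0, 1, 3, 4, 2, 5]


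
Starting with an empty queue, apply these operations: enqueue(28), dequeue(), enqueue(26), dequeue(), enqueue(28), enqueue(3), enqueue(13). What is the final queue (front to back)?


enqueue(28) -> [28]
dequeue() returns 28 -> []
enqueue(26) -> [26]
dequeue() returns 26 -> []
enqueue(28) -> [28]
enqueue(3) -> [28, 3]
enqueue(13) -> [28, 3, 13]
Final queue (front to back): [28, 3, 13]


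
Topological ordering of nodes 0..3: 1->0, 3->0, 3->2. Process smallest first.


Kahn's algorithm, process smallest node first
Order: [1, 3, 0, 2]


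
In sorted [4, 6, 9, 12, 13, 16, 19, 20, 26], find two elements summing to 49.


Two pointers: lo=0, hi=8
No pair sums to 49


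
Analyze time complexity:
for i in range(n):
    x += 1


Per nesting level: O(n) = O(n)
Complexity: O(n)


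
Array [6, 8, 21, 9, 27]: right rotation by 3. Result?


Right rotate by 3: [21, 9, 27, 6, 8]


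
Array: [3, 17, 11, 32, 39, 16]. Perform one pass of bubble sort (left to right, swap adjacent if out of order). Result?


After one pass: [3, 11, 17, 32, 16, 39]


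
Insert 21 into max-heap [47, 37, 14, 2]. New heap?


Append 21: [47, 37, 14, 2, 21]
Bubble up: no swaps needed
Result: [47, 37, 14, 2, 21]


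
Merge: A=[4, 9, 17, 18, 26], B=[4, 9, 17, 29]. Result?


Compare heads, take smaller each step.
Merged: [4, 4, 9, 9, 17, 17, 18, 26, 29]


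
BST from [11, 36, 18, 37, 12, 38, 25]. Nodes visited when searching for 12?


BST root = 11
Search for 12: compare at each node
Path: [11, 36, 18, 12]


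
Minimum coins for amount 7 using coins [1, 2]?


dp[0]=0; dp[i]=1+min(dp[i-c] for c in coins)
...dp[2]=1, dp[3]=2, dp[4]=2, dp[5]=3, dp[6]=3, dp[7]=4
Minimum coins for 7 = 4


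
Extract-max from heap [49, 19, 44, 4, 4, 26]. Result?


Max = 49
Replace root with last, heapify down
Resulting heap: [44, 19, 26, 4, 4]


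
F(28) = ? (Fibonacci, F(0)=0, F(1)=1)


F(n)=F(n-1)+F(n-2)
...F(26)=121393, F(27)=196418, F(28)=317811


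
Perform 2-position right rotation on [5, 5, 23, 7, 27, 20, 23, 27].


Right rotate by 2: [23, 27, 5, 5, 23, 7, 27, 20]


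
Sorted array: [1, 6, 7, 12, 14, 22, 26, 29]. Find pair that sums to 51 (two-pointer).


Two pointers: lo=0, hi=7
Found pair: (22, 29) summing to 51


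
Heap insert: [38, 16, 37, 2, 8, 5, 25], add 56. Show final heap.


Append 56: [38, 16, 37, 2, 8, 5, 25, 56]
Bubble up: swap idx 7(56) with idx 3(2); swap idx 3(56) with idx 1(16); swap idx 1(56) with idx 0(38)
Result: [56, 38, 37, 16, 8, 5, 25, 2]


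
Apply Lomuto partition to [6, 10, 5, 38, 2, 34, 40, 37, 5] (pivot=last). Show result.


Elements <= 5 go left of pivot.
Result: [5, 2, 5, 38, 10, 34, 40, 37, 6], pivot at index 2


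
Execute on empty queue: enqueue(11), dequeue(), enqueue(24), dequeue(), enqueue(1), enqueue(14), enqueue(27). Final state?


enqueue(11) -> [11]
dequeue() returns 11 -> []
enqueue(24) -> [24]
dequeue() returns 24 -> []
enqueue(1) -> [1]
enqueue(14) -> [1, 14]
enqueue(27) -> [1, 14, 27]
Final queue (front to back): [1, 14, 27]


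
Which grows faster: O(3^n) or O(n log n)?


linearithmic grows slower than exponential (base 3)
O(n log n) is asymptotically smaller; O(3^n) grows faster


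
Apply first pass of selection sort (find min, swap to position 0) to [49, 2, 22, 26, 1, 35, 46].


After one pass: [1, 2, 22, 26, 49, 35, 46]


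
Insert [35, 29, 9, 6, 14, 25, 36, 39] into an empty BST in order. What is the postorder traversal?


Root = 35; build tree by BST insertion.
Postorder traversal: [6, 25, 14, 9, 29, 39, 36, 35]


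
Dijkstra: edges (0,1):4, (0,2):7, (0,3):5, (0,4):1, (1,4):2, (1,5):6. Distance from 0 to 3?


Dijkstra from 0:
Distances: {0: 0, 1: 3, 2: 7, 3: 5, 4: 1, 5: 9}
Shortest distance to 3 = 5, path = [0, 3]


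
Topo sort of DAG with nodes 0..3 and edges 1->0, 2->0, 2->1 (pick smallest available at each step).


Kahn's algorithm, process smallest node first
Order: [2, 1, 0, 3]


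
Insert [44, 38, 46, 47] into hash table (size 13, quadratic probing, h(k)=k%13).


Insertions: 44->slot 5; 38->slot 12; 46->slot 7; 47->slot 8
Table: [None, None, None, None, None, 44, None, 46, 47, None, None, None, 38]


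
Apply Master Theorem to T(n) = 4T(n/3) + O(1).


a=4, b=3, c=0. log_3(4)=1.262 > c=0. Case 1: O(n^log_b(a)) = O(n^1.262)
Complexity: O(n^1.262)


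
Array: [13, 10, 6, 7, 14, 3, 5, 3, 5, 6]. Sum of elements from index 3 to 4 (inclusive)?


Prefix sums: [0, 13, 23, 29, 36, 50, 53, 58, 61, 66, 72]
Sum[3..4] = prefix[5] - prefix[3] = 50 - 29 = 21


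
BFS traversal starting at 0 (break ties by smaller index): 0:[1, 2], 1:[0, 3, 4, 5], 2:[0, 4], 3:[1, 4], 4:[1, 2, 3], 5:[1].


BFS queue: start with [0]
Visit order: [0, 1, 2, 3, 4, 5]


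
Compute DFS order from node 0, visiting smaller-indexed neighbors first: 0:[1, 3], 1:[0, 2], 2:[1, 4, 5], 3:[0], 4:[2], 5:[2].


DFS stack-based: start with [0]
Visit order: [0, 1, 2, 4, 5, 3]


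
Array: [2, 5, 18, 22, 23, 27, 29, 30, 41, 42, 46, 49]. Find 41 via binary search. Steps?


Search for 41:
[0,11] mid=5 arr[5]=27
[6,11] mid=8 arr[8]=41
Total: 2 comparisons


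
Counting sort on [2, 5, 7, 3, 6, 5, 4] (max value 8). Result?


Count array: [0, 0, 1, 1, 1, 2, 1, 1, 0]
Reconstruct: [2, 3, 4, 5, 5, 6, 7]


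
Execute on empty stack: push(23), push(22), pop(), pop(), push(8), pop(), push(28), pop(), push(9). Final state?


push(23) -> [23]
push(22) -> [23, 22]
pop() returns 22 -> [23]
pop() returns 23 -> []
push(8) -> [8]
pop() returns 8 -> []
push(28) -> [28]
pop() returns 28 -> []
push(9) -> [9]
Final stack (bottom to top): [9]


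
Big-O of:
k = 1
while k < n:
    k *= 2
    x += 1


Per nesting level: O(log n) = O(log n)
Complexity: O(log n)


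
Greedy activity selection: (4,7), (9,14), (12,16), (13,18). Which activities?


Greedy: pick earliest-ending, then skip overlaps.
Selected (2 activities): [(4, 7), (9, 14)]


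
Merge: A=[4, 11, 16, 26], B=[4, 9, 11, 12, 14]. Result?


Compare heads, take smaller each step.
Merged: [4, 4, 9, 11, 11, 12, 14, 16, 26]


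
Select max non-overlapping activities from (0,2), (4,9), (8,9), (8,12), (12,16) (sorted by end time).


Greedy: pick earliest-ending, then skip overlaps.
Selected (3 activities): [(0, 2), (4, 9), (12, 16)]


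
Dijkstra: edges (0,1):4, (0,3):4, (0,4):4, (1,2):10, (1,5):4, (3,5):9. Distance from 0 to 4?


Dijkstra from 0:
Distances: {0: 0, 1: 4, 2: 14, 3: 4, 4: 4, 5: 8}
Shortest distance to 4 = 4, path = [0, 4]


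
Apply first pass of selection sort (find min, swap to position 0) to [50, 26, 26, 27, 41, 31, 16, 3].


After one pass: [3, 26, 26, 27, 41, 31, 16, 50]


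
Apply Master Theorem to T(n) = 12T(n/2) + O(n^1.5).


a=12, b=2, c=1.5. log_2(12)=3.585 > c=1.5. Case 1: O(n^log_b(a)) = O(n^3.585)
Complexity: O(n^3.585)


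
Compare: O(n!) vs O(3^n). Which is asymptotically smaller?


exponential (base 3) grows slower than factorial
O(3^n) is asymptotically smaller; O(n!) grows faster


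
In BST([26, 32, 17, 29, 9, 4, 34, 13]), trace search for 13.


BST root = 26
Search for 13: compare at each node
Path: [26, 17, 9, 13]


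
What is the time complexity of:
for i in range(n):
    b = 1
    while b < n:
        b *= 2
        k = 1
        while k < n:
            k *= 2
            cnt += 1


Per nesting level: O(n) * O(log n) * O(log n) = O(n (log n)^2)
Complexity: O(n (log n)^2)


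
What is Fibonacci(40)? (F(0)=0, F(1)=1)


F(n)=F(n-1)+F(n-2)
...F(38)=39088169, F(39)=63245986, F(40)=102334155


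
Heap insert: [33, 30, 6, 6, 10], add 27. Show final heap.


Append 27: [33, 30, 6, 6, 10, 27]
Bubble up: swap idx 5(27) with idx 2(6)
Result: [33, 30, 27, 6, 10, 6]


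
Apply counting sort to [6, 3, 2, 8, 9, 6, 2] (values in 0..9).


Count array: [0, 0, 2, 1, 0, 0, 2, 0, 1, 1]
Reconstruct: [2, 2, 3, 6, 6, 8, 9]


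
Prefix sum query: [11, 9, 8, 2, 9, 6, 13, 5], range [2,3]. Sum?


Prefix sums: [0, 11, 20, 28, 30, 39, 45, 58, 63]
Sum[2..3] = prefix[4] - prefix[2] = 30 - 20 = 10


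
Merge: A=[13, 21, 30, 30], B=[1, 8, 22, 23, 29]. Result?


Compare heads, take smaller each step.
Merged: [1, 8, 13, 21, 22, 23, 29, 30, 30]


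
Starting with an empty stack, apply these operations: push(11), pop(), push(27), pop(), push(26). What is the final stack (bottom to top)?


push(11) -> [11]
pop() returns 11 -> []
push(27) -> [27]
pop() returns 27 -> []
push(26) -> [26]
Final stack (bottom to top): [26]


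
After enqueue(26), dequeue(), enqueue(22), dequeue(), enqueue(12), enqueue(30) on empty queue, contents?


enqueue(26) -> [26]
dequeue() returns 26 -> []
enqueue(22) -> [22]
dequeue() returns 22 -> []
enqueue(12) -> [12]
enqueue(30) -> [12, 30]
Final queue (front to back): [12, 30]


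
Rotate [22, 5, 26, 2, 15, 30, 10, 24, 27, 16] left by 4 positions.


Left rotate by 4: [15, 30, 10, 24, 27, 16, 22, 5, 26, 2]


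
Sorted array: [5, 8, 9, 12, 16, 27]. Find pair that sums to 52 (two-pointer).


Two pointers: lo=0, hi=5
No pair sums to 52


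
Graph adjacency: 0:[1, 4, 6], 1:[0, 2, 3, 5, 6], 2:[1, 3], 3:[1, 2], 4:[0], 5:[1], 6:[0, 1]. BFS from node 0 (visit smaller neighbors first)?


BFS queue: start with [0]
Visit order: [0, 1, 4, 6, 2, 3, 5]


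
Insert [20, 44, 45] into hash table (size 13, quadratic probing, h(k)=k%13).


Insertions: 20->slot 7; 44->slot 5; 45->slot 6
Table: [None, None, None, None, None, 44, 45, 20, None, None, None, None, None]


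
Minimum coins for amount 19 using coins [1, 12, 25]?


dp[0]=0; dp[i]=1+min(dp[i-c] for c in coins)
...dp[14]=3, dp[15]=4, dp[16]=5, dp[17]=6, dp[18]=7, dp[19]=8
Minimum coins for 19 = 8


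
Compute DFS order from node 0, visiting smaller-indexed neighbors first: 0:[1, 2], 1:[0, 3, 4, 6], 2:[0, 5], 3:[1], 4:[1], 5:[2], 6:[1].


DFS stack-based: start with [0]
Visit order: [0, 1, 3, 4, 6, 2, 5]


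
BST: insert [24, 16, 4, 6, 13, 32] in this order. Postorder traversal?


Root = 24; build tree by BST insertion.
Postorder traversal: [13, 6, 4, 16, 32, 24]


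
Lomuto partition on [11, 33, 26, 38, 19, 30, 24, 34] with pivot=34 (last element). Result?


Elements <= 34 go left of pivot.
Result: [11, 33, 26, 19, 30, 24, 34, 38], pivot at index 6


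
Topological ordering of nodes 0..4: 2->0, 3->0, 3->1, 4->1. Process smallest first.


Kahn's algorithm, process smallest node first
Order: [2, 3, 0, 4, 1]


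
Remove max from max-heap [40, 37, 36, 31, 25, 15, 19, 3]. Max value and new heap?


Max = 40
Replace root with last, heapify down
Resulting heap: [37, 31, 36, 3, 25, 15, 19]


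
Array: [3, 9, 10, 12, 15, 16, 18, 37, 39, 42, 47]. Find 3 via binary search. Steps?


Search for 3:
[0,10] mid=5 arr[5]=16
[0,4] mid=2 arr[2]=10
[0,1] mid=0 arr[0]=3
Total: 3 comparisons


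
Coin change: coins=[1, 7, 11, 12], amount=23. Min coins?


dp[0]=0; dp[i]=1+min(dp[i-c] for c in coins)
...dp[18]=2, dp[19]=2, dp[20]=3, dp[21]=3, dp[22]=2, dp[23]=2
Minimum coins for 23 = 2


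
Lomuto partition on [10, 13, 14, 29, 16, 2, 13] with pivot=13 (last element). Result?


Elements <= 13 go left of pivot.
Result: [10, 13, 2, 13, 16, 14, 29], pivot at index 3


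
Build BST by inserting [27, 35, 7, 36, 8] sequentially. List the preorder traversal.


Root = 27; build tree by BST insertion.
Preorder traversal: [27, 7, 8, 35, 36]


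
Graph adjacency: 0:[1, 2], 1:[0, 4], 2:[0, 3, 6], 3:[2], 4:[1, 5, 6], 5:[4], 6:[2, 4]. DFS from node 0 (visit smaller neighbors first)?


DFS stack-based: start with [0]
Visit order: [0, 1, 4, 5, 6, 2, 3]


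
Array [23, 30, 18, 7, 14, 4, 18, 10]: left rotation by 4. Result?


Left rotate by 4: [14, 4, 18, 10, 23, 30, 18, 7]


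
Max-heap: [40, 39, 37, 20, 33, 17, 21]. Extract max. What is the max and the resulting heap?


Max = 40
Replace root with last, heapify down
Resulting heap: [39, 33, 37, 20, 21, 17]


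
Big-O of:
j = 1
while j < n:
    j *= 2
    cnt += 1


Per nesting level: O(log n) = O(log n)
Complexity: O(log n)


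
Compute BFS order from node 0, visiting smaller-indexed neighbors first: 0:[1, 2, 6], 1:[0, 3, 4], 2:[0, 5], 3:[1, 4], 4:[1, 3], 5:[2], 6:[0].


BFS queue: start with [0]
Visit order: [0, 1, 2, 6, 3, 4, 5]


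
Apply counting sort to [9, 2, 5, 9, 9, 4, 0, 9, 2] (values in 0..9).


Count array: [1, 0, 2, 0, 1, 1, 0, 0, 0, 4]
Reconstruct: [0, 2, 2, 4, 5, 9, 9, 9, 9]


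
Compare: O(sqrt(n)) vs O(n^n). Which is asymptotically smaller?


sublinear grows slower than n^n
O(sqrt(n)) is asymptotically smaller; O(n^n) grows faster


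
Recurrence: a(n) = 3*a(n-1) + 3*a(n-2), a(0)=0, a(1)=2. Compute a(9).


Build bottom-up:
...a(7)=4914, a(8)=18630, a(9)=3*18630+3*4914=70632


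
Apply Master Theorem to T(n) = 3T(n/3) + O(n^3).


a=3, b=3, c=3. log_3(3)=1 < c=3. Case 3: O(n^c) = O(n^3)
Complexity: O(n^3)


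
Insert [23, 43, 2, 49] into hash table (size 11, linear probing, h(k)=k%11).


Insertions: 23->slot 1; 43->slot 10; 2->slot 2; 49->slot 5
Table: [None, 23, 2, None, None, 49, None, None, None, None, 43]


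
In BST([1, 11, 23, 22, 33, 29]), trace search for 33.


BST root = 1
Search for 33: compare at each node
Path: [1, 11, 23, 33]


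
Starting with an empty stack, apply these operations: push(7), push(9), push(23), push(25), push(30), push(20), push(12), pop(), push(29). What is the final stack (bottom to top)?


push(7) -> [7]
push(9) -> [7, 9]
push(23) -> [7, 9, 23]
push(25) -> [7, 9, 23, 25]
push(30) -> [7, 9, 23, 25, 30]
push(20) -> [7, 9, 23, 25, 30, 20]
push(12) -> [7, 9, 23, 25, 30, 20, 12]
pop() returns 12 -> [7, 9, 23, 25, 30, 20]
push(29) -> [7, 9, 23, 25, 30, 20, 29]
Final stack (bottom to top): [7, 9, 23, 25, 30, 20, 29]


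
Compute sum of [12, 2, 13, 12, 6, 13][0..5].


Prefix sums: [0, 12, 14, 27, 39, 45, 58]
Sum[0..5] = prefix[6] - prefix[0] = 58 - 0 = 58


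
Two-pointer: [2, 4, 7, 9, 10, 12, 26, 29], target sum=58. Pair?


Two pointers: lo=0, hi=7
No pair sums to 58


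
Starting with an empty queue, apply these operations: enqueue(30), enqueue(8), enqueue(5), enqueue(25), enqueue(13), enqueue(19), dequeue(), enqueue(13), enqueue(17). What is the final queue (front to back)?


enqueue(30) -> [30]
enqueue(8) -> [30, 8]
enqueue(5) -> [30, 8, 5]
enqueue(25) -> [30, 8, 5, 25]
enqueue(13) -> [30, 8, 5, 25, 13]
enqueue(19) -> [30, 8, 5, 25, 13, 19]
dequeue() returns 30 -> [8, 5, 25, 13, 19]
enqueue(13) -> [8, 5, 25, 13, 19, 13]
enqueue(17) -> [8, 5, 25, 13, 19, 13, 17]
Final queue (front to back): [8, 5, 25, 13, 19, 13, 17]


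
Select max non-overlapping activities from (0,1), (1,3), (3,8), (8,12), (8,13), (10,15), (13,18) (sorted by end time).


Greedy: pick earliest-ending, then skip overlaps.
Selected (5 activities): [(0, 1), (1, 3), (3, 8), (8, 12), (13, 18)]


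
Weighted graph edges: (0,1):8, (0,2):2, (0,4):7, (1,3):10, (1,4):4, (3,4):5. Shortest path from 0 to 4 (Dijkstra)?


Dijkstra from 0:
Distances: {0: 0, 1: 8, 2: 2, 3: 12, 4: 7}
Shortest distance to 4 = 7, path = [0, 4]


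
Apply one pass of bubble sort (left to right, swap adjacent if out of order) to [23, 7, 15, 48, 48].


After one pass: [7, 15, 23, 48, 48]


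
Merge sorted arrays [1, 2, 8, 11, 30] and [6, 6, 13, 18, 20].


Compare heads, take smaller each step.
Merged: [1, 2, 6, 6, 8, 11, 13, 18, 20, 30]


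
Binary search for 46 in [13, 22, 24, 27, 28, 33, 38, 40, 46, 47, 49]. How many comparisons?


Search for 46:
[0,10] mid=5 arr[5]=33
[6,10] mid=8 arr[8]=46
Total: 2 comparisons


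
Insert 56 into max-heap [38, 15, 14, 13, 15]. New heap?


Append 56: [38, 15, 14, 13, 15, 56]
Bubble up: swap idx 5(56) with idx 2(14); swap idx 2(56) with idx 0(38)
Result: [56, 15, 38, 13, 15, 14]


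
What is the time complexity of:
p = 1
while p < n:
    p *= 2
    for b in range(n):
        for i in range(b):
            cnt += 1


Per nesting level: O(log n) * O(n) * O(n) [triangular over b] = O(n^2 log n)
Complexity: O(n^2 log n)


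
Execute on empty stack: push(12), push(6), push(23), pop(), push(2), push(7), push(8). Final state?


push(12) -> [12]
push(6) -> [12, 6]
push(23) -> [12, 6, 23]
pop() returns 23 -> [12, 6]
push(2) -> [12, 6, 2]
push(7) -> [12, 6, 2, 7]
push(8) -> [12, 6, 2, 7, 8]
Final stack (bottom to top): [12, 6, 2, 7, 8]


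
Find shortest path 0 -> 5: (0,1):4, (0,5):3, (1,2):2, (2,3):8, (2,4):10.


Dijkstra from 0:
Distances: {0: 0, 1: 4, 2: 6, 3: 14, 4: 16, 5: 3}
Shortest distance to 5 = 3, path = [0, 5]


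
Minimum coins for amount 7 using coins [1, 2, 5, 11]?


dp[0]=0; dp[i]=1+min(dp[i-c] for c in coins)
...dp[2]=1, dp[3]=2, dp[4]=2, dp[5]=1, dp[6]=2, dp[7]=2
Minimum coins for 7 = 2


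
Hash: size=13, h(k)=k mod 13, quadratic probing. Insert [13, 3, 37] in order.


Insertions: 13->slot 0; 3->slot 3; 37->slot 11
Table: [13, None, None, 3, None, None, None, None, None, None, None, 37, None]


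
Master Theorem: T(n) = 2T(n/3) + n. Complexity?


a=2, b=3, c=1. log_3(2)=0.631 < c=1. Case 3: O(n^c) = O(n)
Complexity: O(n)


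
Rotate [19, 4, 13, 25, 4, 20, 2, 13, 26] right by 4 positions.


Right rotate by 4: [20, 2, 13, 26, 19, 4, 13, 25, 4]


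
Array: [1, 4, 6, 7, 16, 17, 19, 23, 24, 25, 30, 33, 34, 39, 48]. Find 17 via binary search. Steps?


Search for 17:
[0,14] mid=7 arr[7]=23
[0,6] mid=3 arr[3]=7
[4,6] mid=5 arr[5]=17
Total: 3 comparisons


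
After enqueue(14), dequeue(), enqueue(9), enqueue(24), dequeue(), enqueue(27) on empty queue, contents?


enqueue(14) -> [14]
dequeue() returns 14 -> []
enqueue(9) -> [9]
enqueue(24) -> [9, 24]
dequeue() returns 9 -> [24]
enqueue(27) -> [24, 27]
Final queue (front to back): [24, 27]


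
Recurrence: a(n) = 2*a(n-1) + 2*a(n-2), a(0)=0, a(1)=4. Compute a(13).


Build bottom-up:
...a(11)=73088, a(12)=199680, a(13)=2*199680+2*73088=545536


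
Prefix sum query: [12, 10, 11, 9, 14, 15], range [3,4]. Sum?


Prefix sums: [0, 12, 22, 33, 42, 56, 71]
Sum[3..4] = prefix[5] - prefix[3] = 56 - 33 = 23


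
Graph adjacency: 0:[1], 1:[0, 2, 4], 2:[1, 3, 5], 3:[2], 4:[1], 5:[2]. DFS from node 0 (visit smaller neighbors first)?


DFS stack-based: start with [0]
Visit order: [0, 1, 2, 3, 5, 4]


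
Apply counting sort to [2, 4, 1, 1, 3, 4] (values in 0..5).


Count array: [0, 2, 1, 1, 2, 0]
Reconstruct: [1, 1, 2, 3, 4, 4]


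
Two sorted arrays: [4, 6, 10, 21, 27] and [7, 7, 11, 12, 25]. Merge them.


Compare heads, take smaller each step.
Merged: [4, 6, 7, 7, 10, 11, 12, 21, 25, 27]


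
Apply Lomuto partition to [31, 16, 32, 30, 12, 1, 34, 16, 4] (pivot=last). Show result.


Elements <= 4 go left of pivot.
Result: [1, 4, 32, 30, 12, 31, 34, 16, 16], pivot at index 1


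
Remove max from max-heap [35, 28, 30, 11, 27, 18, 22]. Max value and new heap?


Max = 35
Replace root with last, heapify down
Resulting heap: [30, 28, 22, 11, 27, 18]


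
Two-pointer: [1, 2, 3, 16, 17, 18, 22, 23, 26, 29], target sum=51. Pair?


Two pointers: lo=0, hi=9
Found pair: (22, 29) summing to 51


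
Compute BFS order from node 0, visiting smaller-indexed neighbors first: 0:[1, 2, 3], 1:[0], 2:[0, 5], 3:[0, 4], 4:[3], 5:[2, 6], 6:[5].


BFS queue: start with [0]
Visit order: [0, 1, 2, 3, 5, 4, 6]


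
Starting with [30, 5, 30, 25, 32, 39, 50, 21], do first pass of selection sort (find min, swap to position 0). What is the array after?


After one pass: [5, 30, 30, 25, 32, 39, 50, 21]


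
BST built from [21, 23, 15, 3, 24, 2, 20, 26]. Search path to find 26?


BST root = 21
Search for 26: compare at each node
Path: [21, 23, 24, 26]


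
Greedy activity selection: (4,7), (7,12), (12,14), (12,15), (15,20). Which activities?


Greedy: pick earliest-ending, then skip overlaps.
Selected (4 activities): [(4, 7), (7, 12), (12, 14), (15, 20)]


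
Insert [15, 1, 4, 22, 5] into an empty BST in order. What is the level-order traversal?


Root = 15; build tree by BST insertion.
Level-Order traversal: [15, 1, 22, 4, 5]


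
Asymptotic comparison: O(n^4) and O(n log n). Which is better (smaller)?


linearithmic grows slower than quartic
O(n log n) is asymptotically smaller; O(n^4) grows faster


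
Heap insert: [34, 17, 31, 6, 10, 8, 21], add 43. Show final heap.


Append 43: [34, 17, 31, 6, 10, 8, 21, 43]
Bubble up: swap idx 7(43) with idx 3(6); swap idx 3(43) with idx 1(17); swap idx 1(43) with idx 0(34)
Result: [43, 34, 31, 17, 10, 8, 21, 6]


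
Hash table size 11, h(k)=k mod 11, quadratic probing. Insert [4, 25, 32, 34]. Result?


Insertions: 4->slot 4; 25->slot 3; 32->slot 10; 34->slot 1
Table: [None, 34, None, 25, 4, None, None, None, None, None, 32]


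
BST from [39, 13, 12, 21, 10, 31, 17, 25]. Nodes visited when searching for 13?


BST root = 39
Search for 13: compare at each node
Path: [39, 13]


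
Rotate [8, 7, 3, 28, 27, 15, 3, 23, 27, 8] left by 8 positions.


Left rotate by 8: [27, 8, 8, 7, 3, 28, 27, 15, 3, 23]


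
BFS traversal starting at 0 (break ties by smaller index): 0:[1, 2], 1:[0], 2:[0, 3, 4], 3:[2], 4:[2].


BFS queue: start with [0]
Visit order: [0, 1, 2, 3, 4]


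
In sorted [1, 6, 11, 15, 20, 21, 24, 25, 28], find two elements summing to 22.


Two pointers: lo=0, hi=8
Found pair: (1, 21) summing to 22


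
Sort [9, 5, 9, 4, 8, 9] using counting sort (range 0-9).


Count array: [0, 0, 0, 0, 1, 1, 0, 0, 1, 3]
Reconstruct: [4, 5, 8, 9, 9, 9]


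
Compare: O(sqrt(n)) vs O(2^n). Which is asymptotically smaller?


sublinear grows slower than exponential
O(sqrt(n)) is asymptotically smaller; O(2^n) grows faster


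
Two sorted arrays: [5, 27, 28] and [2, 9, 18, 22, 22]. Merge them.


Compare heads, take smaller each step.
Merged: [2, 5, 9, 18, 22, 22, 27, 28]


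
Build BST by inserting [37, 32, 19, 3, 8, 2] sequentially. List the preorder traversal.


Root = 37; build tree by BST insertion.
Preorder traversal: [37, 32, 19, 3, 2, 8]


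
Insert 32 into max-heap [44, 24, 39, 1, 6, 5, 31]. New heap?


Append 32: [44, 24, 39, 1, 6, 5, 31, 32]
Bubble up: swap idx 7(32) with idx 3(1); swap idx 3(32) with idx 1(24)
Result: [44, 32, 39, 24, 6, 5, 31, 1]
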